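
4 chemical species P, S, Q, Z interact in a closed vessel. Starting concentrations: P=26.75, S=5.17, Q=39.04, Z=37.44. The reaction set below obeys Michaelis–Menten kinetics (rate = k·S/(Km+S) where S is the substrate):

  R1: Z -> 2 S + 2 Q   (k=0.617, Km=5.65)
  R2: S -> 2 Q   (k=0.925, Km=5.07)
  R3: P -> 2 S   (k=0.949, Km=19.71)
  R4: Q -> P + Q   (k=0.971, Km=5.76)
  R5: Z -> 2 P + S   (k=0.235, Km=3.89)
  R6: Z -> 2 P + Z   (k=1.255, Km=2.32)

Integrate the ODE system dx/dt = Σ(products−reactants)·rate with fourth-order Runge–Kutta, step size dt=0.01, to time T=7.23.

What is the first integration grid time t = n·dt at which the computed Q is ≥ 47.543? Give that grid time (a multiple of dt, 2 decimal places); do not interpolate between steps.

Threshold first reached at t = 3.83

RK4 with dt=0.01: 723 steps to T=7.23. Trajectory (selected grid times):
t=0.00: P=26.75 S=5.17 Q=39.04 Z=37.44
t=0.80: P=29.21 S=6.69 Q=40.69 Z=36.84
t=1.61: P=31.69 S=8.21 Q=42.45 Z=36.24
t=2.41: P=34.13 S=9.71 Q=44.25 Z=35.64
t=3.21: P=36.55 S=11.21 Q=46.10 Z=35.05
t=3.82: P=38.40 S=12.35 Q=47.53 Z=34.59
t=3.83: P=38.43 S=12.37 Q=47.56 Z=34.59
t=4.02: P=39.00 S=12.73 Q=48.01 Z=34.44
t=4.82: P=41.40 S=14.22 Q=49.93 Z=33.85
t=5.62: P=43.80 S=15.72 Q=51.88 Z=33.26
t=6.43: P=46.21 S=17.24 Q=53.88 Z=32.66
t=7.23: P=48.59 S=18.75 Q=55.87 Z=32.08
Q(3.82)=47.533 < 47.543 but Q(3.83)=47.556 ≥ 47.543, so the first grid time is t=3.83.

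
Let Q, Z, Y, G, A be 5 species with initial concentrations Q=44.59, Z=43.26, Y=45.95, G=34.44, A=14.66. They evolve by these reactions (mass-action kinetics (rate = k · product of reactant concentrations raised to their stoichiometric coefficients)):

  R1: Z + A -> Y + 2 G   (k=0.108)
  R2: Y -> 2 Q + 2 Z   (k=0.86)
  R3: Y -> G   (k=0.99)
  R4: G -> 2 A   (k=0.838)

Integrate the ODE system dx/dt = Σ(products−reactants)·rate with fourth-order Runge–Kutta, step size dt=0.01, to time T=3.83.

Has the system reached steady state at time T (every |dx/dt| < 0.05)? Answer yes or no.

RK4 with dt=0.01: 383 steps to T=3.83. Trajectory (selected grid times):
t=0.00: Q=44.59 Z=43.26 Y=45.95 G=34.44 A=14.66
t=0.43: Q=77.66 Z=39.85 Y=46.86 G=102.33 A=26.38
t=0.85: Q=117.10 Z=20.52 Y=63.21 G=191.27 A=70.23
t=1.28: Q=168.17 Z=7.48 Y=72.39 G=265.44 A=173.00
t=1.70: Q=220.63 Z=3.74 Y=72.16 G=306.66 A=319.53
t=2.13: Q=273.14 Z=2.28 Y=69.66 G=329.71 A=495.80
t=2.55: Q=322.38 Z=1.57 Y=66.64 G=339.84 A=682.09
t=2.98: Q=370.48 Z=1.16 Y=63.42 G=341.57 A=879.54
t=3.40: Q=415.17 Z=0.90 Y=60.30 G=337.53 A=1073.88
t=3.83: Q=458.61 Z=0.72 Y=57.20 G=329.51 A=1270.81
Rates at T: R1=98.7287, R2=49.1905, R3=56.6263, R4=276.1318
dx/dt at T (Σ net stoichiometry × rate): Q=+98.3810, Z=-0.3477, Y=-7.0881, G=-22.0482, A=+453.5350
Largest |dx/dt| is |+453.5350| (A) ≥ 0.05 → not steady.

Steady state at T: no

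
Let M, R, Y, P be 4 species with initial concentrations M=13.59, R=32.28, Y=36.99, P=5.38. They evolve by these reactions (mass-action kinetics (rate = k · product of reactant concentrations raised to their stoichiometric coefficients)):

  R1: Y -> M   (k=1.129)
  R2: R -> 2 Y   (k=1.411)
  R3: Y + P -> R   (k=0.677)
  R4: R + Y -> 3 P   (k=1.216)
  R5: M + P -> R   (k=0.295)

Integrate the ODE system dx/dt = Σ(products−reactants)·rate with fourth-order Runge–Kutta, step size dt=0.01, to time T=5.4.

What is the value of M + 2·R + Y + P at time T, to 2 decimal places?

Check how each reaction changes W = M + 2·R + Y + P (weight of products minus weight of reactants):
R1: Y -> M: (1·1) − (1·1) = 1 − 1 = 0
R2: R -> 2 Y: (1·2) − (2·1) = 2 − 2 = 0
R3: Y + P -> R: (2·1) − (1·1 + 1·1) = 2 − 2 = 0
R4: R + Y -> 3 P: (1·3) − (2·1 + 1·1) = 3 − 3 = 0
R5: M + P -> R: (2·1) − (1·1 + 1·1) = 2 − 2 = 0
Every reaction leaves W unchanged, so W is conserved and no simulation is needed: W(T) = W(0) = 13.59 + 2·32.28 + 36.99 + 5.38 = 120.52

Value at T = 120.52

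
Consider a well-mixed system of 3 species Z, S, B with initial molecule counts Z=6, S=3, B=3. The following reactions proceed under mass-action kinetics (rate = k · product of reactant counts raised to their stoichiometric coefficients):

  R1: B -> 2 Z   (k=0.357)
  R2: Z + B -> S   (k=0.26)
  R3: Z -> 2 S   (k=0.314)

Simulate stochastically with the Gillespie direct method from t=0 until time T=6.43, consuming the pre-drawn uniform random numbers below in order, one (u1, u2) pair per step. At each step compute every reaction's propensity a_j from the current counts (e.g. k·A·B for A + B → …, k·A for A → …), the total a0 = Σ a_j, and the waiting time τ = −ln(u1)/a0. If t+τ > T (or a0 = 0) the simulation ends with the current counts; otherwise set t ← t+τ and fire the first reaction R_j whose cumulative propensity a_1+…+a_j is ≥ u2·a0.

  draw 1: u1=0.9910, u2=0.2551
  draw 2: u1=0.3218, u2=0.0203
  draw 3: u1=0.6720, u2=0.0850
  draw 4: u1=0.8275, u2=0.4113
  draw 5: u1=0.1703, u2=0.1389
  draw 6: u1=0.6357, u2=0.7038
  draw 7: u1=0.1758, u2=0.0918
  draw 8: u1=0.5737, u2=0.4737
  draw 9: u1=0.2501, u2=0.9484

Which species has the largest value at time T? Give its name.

Dominant species at T: S

t=0.000: Z=6 S=3 B=3
Draw 1: a1=1.071, a2=4.680, a3=1.884, a0=7.635; τ=−ln(0.9910)/7.635=0.001 → t=0.001; u2·a0=0.2551·7.635=1.948; a1=1.071 < 1.948 ≤ a1+a2=5.751 → R2 fires; Z=5 S=4 B=2
Draw 2: a1=0.714, a2=2.600, a3=1.570, a0=4.884; τ=−ln(0.3218)/4.884=0.232 → t=0.233; u2·a0=0.0203·4.884=0.099 ≤ a1=0.714 → R1 fires; Z=7 S=4 B=1
Draw 3: a1=0.357, a2=1.820, a3=2.198, a0=4.375; τ=−ln(0.6720)/4.375=0.091 → t=0.324; u2·a0=0.0850·4.375=0.372; a1=0.357 < 0.372 ≤ a1+a2=2.177 → R2 fires; Z=6 S=5 B=0
Draw 4: a1=0.000, a2=0.000, a3=1.884, a0=1.884; τ=−ln(0.8275)/1.884=0.101 → t=0.425; u2·a0=0.4113·1.884=0.775; a1+a2=0.000 < 0.775 ≤ a1+…+a3=1.884 → R3 fires; Z=5 S=7 B=0
Draw 5: a1=0.000, a2=0.000, a3=1.570, a0=1.570; τ=−ln(0.1703)/1.570=1.128 → t=1.552; u2·a0=0.1389·1.570=0.218; a1+a2=0.000 < 0.218 ≤ a1+…+a3=1.570 → R3 fires; Z=4 S=9 B=0
Draw 6: a1=0.000, a2=0.000, a3=1.256, a0=1.256; τ=−ln(0.6357)/1.256=0.361 → t=1.913; u2·a0=0.7038·1.256=0.884; a1+a2=0.000 < 0.884 ≤ a1+…+a3=1.256 → R3 fires; Z=3 S=11 B=0
Draw 7: a1=0.000, a2=0.000, a3=0.942, a0=0.942; τ=−ln(0.1758)/0.942=1.845 → t=3.758; u2·a0=0.0918·0.942=0.086; a1+a2=0.000 < 0.086 ≤ a1+…+a3=0.942 → R3 fires; Z=2 S=13 B=0
Draw 8: a1=0.000, a2=0.000, a3=0.628, a0=0.628; τ=−ln(0.5737)/0.628=0.885 → t=4.643; u2·a0=0.4737·0.628=0.297; a1+a2=0.000 < 0.297 ≤ a1+…+a3=0.628 → R3 fires; Z=1 S=15 B=0
Draw 9: a1=0.000, a2=0.000, a3=0.314, a0=0.314; τ=−ln(0.2501)/0.314=4.414 → t=9.057 > T=6.43: stop.
At T=6.43: Z=1 S=15 B=0; the largest is S.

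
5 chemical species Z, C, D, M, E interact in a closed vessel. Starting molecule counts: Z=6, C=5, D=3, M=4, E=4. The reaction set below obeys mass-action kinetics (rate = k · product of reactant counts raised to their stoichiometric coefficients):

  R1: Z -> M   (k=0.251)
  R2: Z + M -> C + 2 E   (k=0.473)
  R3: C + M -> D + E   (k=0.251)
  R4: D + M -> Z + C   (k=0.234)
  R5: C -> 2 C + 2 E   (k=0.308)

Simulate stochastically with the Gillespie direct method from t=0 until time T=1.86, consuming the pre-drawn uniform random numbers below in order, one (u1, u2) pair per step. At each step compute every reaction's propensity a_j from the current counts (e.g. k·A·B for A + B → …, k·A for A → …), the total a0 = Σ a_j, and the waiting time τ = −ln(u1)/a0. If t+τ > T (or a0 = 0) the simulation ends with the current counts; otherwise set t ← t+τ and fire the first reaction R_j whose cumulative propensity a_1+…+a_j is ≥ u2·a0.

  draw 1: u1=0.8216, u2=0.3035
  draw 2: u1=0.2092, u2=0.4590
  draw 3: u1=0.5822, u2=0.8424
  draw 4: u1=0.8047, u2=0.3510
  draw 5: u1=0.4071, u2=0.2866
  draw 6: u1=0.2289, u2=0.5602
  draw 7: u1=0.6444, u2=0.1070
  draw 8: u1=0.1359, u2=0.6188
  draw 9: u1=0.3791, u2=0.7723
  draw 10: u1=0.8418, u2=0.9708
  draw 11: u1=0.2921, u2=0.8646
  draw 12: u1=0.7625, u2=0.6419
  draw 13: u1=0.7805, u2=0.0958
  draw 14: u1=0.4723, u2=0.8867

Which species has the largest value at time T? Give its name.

t=0.000: Z=6 C=5 D=3 M=4 E=4
Draw 1: a1=1.506, a2=11.352, a3=5.020, a4=2.808, a5=1.540, a0=22.226; τ=−ln(0.8216)/22.226=0.009 → t=0.009; u2·a0=0.3035·22.226=6.746; a1=1.506 < 6.746 ≤ a1+a2=12.858 → R2 fires; Z=5 C=6 D=3 M=3 E=6
Draw 2: a1=1.255, a2=7.095, a3=4.518, a4=2.106, a5=1.848, a0=16.822; τ=−ln(0.2092)/16.822=0.093 → t=0.102; u2·a0=0.4590·16.822=7.721; a1=1.255 < 7.721 ≤ a1+a2=8.350 → R2 fires; Z=4 C=7 D=3 M=2 E=8
Draw 3: a1=1.004, a2=3.784, a3=3.514, a4=1.404, a5=2.156, a0=11.862; τ=−ln(0.5822)/11.862=0.046 → t=0.147; u2·a0=0.8424·11.862=9.993; a1+…+a4=9.706 < 9.993 ≤ a1+…+a5=11.862 → R5 fires; Z=4 C=8 D=3 M=2 E=10
Draw 4: a1=1.004, a2=3.784, a3=4.016, a4=1.404, a5=2.464, a0=12.672; τ=−ln(0.8047)/12.672=0.017 → t=0.165; u2·a0=0.3510·12.672=4.448; a1=1.004 < 4.448 ≤ a1+a2=4.788 → R2 fires; Z=3 C=9 D=3 M=1 E=12
Draw 5: a1=0.753, a2=1.419, a3=2.259, a4=0.702, a5=2.772, a0=7.905; τ=−ln(0.4071)/7.905=0.114 → t=0.278; u2·a0=0.2866·7.905=2.266; a1+a2=2.172 < 2.266 ≤ a1+…+a3=4.431 → R3 fires; Z=3 C=8 D=4 M=0 E=13
Draw 6: a1=0.753, a2=0.000, a3=0.000, a4=0.000, a5=2.464, a0=3.217; τ=−ln(0.2289)/3.217=0.458 → t=0.737; u2·a0=0.5602·3.217=1.802; a1+…+a4=0.753 < 1.802 ≤ a1+…+a5=3.217 → R5 fires; Z=3 C=9 D=4 M=0 E=15
Draw 7: a1=0.753, a2=0.000, a3=0.000, a4=0.000, a5=2.772, a0=3.525; τ=−ln(0.6444)/3.525=0.125 → t=0.861; u2·a0=0.1070·3.525=0.377 ≤ a1=0.753 → R1 fires; Z=2 C=9 D=4 M=1 E=15
Draw 8: a1=0.502, a2=0.946, a3=2.259, a4=0.936, a5=2.772, a0=7.415; τ=−ln(0.1359)/7.415=0.269 → t=1.130; u2·a0=0.6188·7.415=4.588; a1+…+a3=3.707 < 4.588 ≤ a1+…+a4=4.643 → R4 fires; Z=3 C=10 D=3 M=0 E=15
Draw 9: a1=0.753, a2=0.000, a3=0.000, a4=0.000, a5=3.080, a0=3.833; τ=−ln(0.3791)/3.833=0.253 → t=1.383; u2·a0=0.7723·3.833=2.960; a1+…+a4=0.753 < 2.960 ≤ a1+…+a5=3.833 → R5 fires; Z=3 C=11 D=3 M=0 E=17
Draw 10: a1=0.753, a2=0.000, a3=0.000, a4=0.000, a5=3.388, a0=4.141; τ=−ln(0.8418)/4.141=0.042 → t=1.425; u2·a0=0.9708·4.141=4.020; a1+…+a4=0.753 < 4.020 ≤ a1+…+a5=4.141 → R5 fires; Z=3 C=12 D=3 M=0 E=19
Draw 11: a1=0.753, a2=0.000, a3=0.000, a4=0.000, a5=3.696, a0=4.449; τ=−ln(0.2921)/4.449=0.277 → t=1.702; u2·a0=0.8646·4.449=3.847; a1+…+a4=0.753 < 3.847 ≤ a1+…+a5=4.449 → R5 fires; Z=3 C=13 D=3 M=0 E=21
Draw 12: a1=0.753, a2=0.000, a3=0.000, a4=0.000, a5=4.004, a0=4.757; τ=−ln(0.7625)/4.757=0.057 → t=1.759; u2·a0=0.6419·4.757=3.054; a1+…+a4=0.753 < 3.054 ≤ a1+…+a5=4.757 → R5 fires; Z=3 C=14 D=3 M=0 E=23
Draw 13: a1=0.753, a2=0.000, a3=0.000, a4=0.000, a5=4.312, a0=5.065; τ=−ln(0.7805)/5.065=0.049 → t=1.808; u2·a0=0.0958·5.065=0.485 ≤ a1=0.753 → R1 fires; Z=2 C=14 D=3 M=1 E=23
Draw 14: a1=0.502, a2=0.946, a3=3.514, a4=0.702, a5=4.312, a0=9.976; τ=−ln(0.4723)/9.976=0.075 → t=1.883 > T=1.86: stop.
At T=1.86: Z=2 C=14 D=3 M=1 E=23; the largest is E.

Dominant species at T: E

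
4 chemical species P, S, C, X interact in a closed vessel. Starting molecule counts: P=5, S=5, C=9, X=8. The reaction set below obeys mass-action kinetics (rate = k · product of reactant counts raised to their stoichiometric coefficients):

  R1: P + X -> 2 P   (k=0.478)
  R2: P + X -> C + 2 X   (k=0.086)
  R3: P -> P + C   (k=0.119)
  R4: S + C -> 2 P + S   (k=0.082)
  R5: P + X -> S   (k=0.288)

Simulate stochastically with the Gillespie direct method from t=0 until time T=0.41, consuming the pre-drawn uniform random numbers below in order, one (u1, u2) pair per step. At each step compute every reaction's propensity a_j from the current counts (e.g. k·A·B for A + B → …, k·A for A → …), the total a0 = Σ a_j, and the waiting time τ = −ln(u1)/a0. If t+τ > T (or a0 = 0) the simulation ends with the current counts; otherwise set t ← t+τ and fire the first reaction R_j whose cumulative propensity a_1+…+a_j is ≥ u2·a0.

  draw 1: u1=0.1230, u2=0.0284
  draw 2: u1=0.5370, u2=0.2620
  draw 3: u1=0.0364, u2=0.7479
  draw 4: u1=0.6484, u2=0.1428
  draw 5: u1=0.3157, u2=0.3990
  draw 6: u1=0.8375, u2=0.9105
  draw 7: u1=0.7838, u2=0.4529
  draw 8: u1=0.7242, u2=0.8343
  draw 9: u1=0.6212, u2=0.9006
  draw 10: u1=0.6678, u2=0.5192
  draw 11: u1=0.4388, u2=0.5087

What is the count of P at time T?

P at T = 7

t=0.000: P=5 S=5 C=9 X=8
Draw 1: a1=19.120, a2=3.440, a3=0.595, a4=3.690, a5=11.520, a0=38.365; τ=−ln(0.1230)/38.365=0.055 → t=0.055; u2·a0=0.0284·38.365=1.090 ≤ a1=19.120 → R1 fires; P=6 S=5 C=9 X=7
Draw 2: a1=20.076, a2=3.612, a3=0.714, a4=3.690, a5=12.096, a0=40.188; τ=−ln(0.5370)/40.188=0.015 → t=0.070; u2·a0=0.2620·40.188=10.529 ≤ a1=20.076 → R1 fires; P=7 S=5 C=9 X=6
Draw 3: a1=20.076, a2=3.612, a3=0.833, a4=3.690, a5=12.096, a0=40.307; τ=−ln(0.0364)/40.307=0.082 → t=0.152; u2·a0=0.7479·40.307=30.146; a1+…+a4=28.211 < 30.146 ≤ a1+…+a5=40.307 → R5 fires; P=6 S=6 C=9 X=5
Draw 4: a1=14.340, a2=2.580, a3=0.714, a4=4.428, a5=8.640, a0=30.702; τ=−ln(0.6484)/30.702=0.014 → t=0.166; u2·a0=0.1428·30.702=4.384 ≤ a1=14.340 → R1 fires; P=7 S=6 C=9 X=4
Draw 5: a1=13.384, a2=2.408, a3=0.833, a4=4.428, a5=8.064, a0=29.117; τ=−ln(0.3157)/29.117=0.040 → t=0.206; u2·a0=0.3990·29.117=11.618 ≤ a1=13.384 → R1 fires; P=8 S=6 C=9 X=3
Draw 6: a1=11.472, a2=2.064, a3=0.952, a4=4.428, a5=6.912, a0=25.828; τ=−ln(0.8375)/25.828=0.007 → t=0.213; u2·a0=0.9105·25.828=23.516; a1+…+a4=18.916 < 23.516 ≤ a1+…+a5=25.828 → R5 fires; P=7 S=7 C=9 X=2
Draw 7: a1=6.692, a2=1.204, a3=0.833, a4=5.166, a5=4.032, a0=17.927; τ=−ln(0.7838)/17.927=0.014 → t=0.226; u2·a0=0.4529·17.927=8.119; a1+a2=7.896 < 8.119 ≤ a1+…+a3=8.729 → R3 fires; P=7 S=7 C=10 X=2
Draw 8: a1=6.692, a2=1.204, a3=0.833, a4=5.740, a5=4.032, a0=18.501; τ=−ln(0.7242)/18.501=0.017 → t=0.244; u2·a0=0.8343·18.501=15.435; a1+…+a4=14.469 < 15.435 ≤ a1+…+a5=18.501 → R5 fires; P=6 S=8 C=10 X=1
Draw 9: a1=2.868, a2=0.516, a3=0.714, a4=6.560, a5=1.728, a0=12.386; τ=−ln(0.6212)/12.386=0.038 → t=0.282; u2·a0=0.9006·12.386=11.155; a1+…+a4=10.658 < 11.155 ≤ a1+…+a5=12.386 → R5 fires; P=5 S=9 C=10 X=0
Draw 10: a1=0.000, a2=0.000, a3=0.595, a4=7.380, a5=0.000, a0=7.975; τ=−ln(0.6678)/7.975=0.051 → t=0.333; u2·a0=0.5192·7.975=4.141; a1+…+a3=0.595 < 4.141 ≤ a1+…+a4=7.975 → R4 fires; P=7 S=9 C=9 X=0
Draw 11: a1=0.000, a2=0.000, a3=0.833, a4=6.642, a5=0.000, a0=7.475; τ=−ln(0.4388)/7.475=0.110 → t=0.443 > T=0.41: stop.
Read off P at T=0.41: 7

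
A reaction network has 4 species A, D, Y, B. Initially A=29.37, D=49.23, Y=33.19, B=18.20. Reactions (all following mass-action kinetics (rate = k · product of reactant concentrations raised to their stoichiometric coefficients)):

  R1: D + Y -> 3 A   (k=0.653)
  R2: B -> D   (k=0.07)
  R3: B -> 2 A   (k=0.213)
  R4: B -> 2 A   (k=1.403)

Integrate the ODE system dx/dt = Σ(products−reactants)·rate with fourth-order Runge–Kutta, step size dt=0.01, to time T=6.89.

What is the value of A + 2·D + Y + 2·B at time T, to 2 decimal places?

Check how each reaction changes W = A + 2·D + Y + 2·B (weight of products minus weight of reactants):
R1: D + Y -> 3 A: (1·3) − (2·1 + 1·1) = 3 − 3 = 0
R2: B -> D: (2·1) − (2·1) = 2 − 2 = 0
R3: B -> 2 A: (1·2) − (2·1) = 2 − 2 = 0
R4: B -> 2 A: (1·2) − (2·1) = 2 − 2 = 0
Every reaction leaves W unchanged, so W is conserved and no simulation is needed: W(T) = W(0) = 29.37 + 2·49.23 + 33.19 + 2·18.20 = 197.42

Value at T = 197.42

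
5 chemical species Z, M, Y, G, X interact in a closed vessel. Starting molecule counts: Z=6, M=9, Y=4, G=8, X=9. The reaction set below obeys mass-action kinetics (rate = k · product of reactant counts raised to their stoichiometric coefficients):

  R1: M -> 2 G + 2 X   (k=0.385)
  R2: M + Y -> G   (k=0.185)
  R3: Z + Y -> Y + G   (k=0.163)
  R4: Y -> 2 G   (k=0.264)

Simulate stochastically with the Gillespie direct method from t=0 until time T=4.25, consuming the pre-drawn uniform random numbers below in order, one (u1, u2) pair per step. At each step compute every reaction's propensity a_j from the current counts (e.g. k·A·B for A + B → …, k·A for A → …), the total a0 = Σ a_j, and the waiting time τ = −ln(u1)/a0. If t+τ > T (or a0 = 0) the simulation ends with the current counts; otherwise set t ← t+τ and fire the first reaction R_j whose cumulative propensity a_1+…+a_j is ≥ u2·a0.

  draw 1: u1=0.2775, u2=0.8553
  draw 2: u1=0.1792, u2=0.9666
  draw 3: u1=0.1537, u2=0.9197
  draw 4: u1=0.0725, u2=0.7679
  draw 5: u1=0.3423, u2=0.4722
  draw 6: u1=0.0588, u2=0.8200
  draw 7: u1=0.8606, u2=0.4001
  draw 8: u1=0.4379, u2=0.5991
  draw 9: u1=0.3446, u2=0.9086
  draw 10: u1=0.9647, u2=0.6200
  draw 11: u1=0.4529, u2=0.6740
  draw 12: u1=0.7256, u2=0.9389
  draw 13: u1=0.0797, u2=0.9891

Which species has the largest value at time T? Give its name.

Dominant species at T: G

t=0.000: Z=6 M=9 Y=4 G=8 X=9
Draw 1: a1=3.465, a2=6.660, a3=3.912, a4=1.056, a0=15.093; τ=−ln(0.2775)/15.093=0.085 → t=0.085; u2·a0=0.8553·15.093=12.909; a1+a2=10.125 < 12.909 ≤ a1+…+a3=14.037 → R3 fires; Z=5 M=9 Y=4 G=9 X=9
Draw 2: a1=3.465, a2=6.660, a3=3.260, a4=1.056, a0=14.441; τ=−ln(0.1792)/14.441=0.119 → t=0.204; u2·a0=0.9666·14.441=13.959; a1+…+a3=13.385 < 13.959 ≤ a1+…+a4=14.441 → R4 fires; Z=5 M=9 Y=3 G=11 X=9
Draw 3: a1=3.465, a2=4.995, a3=2.445, a4=0.792, a0=11.697; τ=−ln(0.1537)/11.697=0.160 → t=0.364; u2·a0=0.9197·11.697=10.758; a1+a2=8.460 < 10.758 ≤ a1+…+a3=10.905 → R3 fires; Z=4 M=9 Y=3 G=12 X=9
Draw 4: a1=3.465, a2=4.995, a3=1.956, a4=0.792, a0=11.208; τ=−ln(0.0725)/11.208=0.234 → t=0.598; u2·a0=0.7679·11.208=8.607; a1+a2=8.460 < 8.607 ≤ a1+…+a3=10.416 → R3 fires; Z=3 M=9 Y=3 G=13 X=9
Draw 5: a1=3.465, a2=4.995, a3=1.467, a4=0.792, a0=10.719; τ=−ln(0.3423)/10.719=0.100 → t=0.698; u2·a0=0.4722·10.719=5.062; a1=3.465 < 5.062 ≤ a1+a2=8.460 → R2 fires; Z=3 M=8 Y=2 G=14 X=9
Draw 6: a1=3.080, a2=2.960, a3=0.978, a4=0.528, a0=7.546; τ=−ln(0.0588)/7.546=0.376 → t=1.074; u2·a0=0.8200·7.546=6.188; a1+a2=6.040 < 6.188 ≤ a1+…+a3=7.018 → R3 fires; Z=2 M=8 Y=2 G=15 X=9
Draw 7: a1=3.080, a2=2.960, a3=0.652, a4=0.528, a0=7.220; τ=−ln(0.8606)/7.220=0.021 → t=1.095; u2·a0=0.4001·7.220=2.889 ≤ a1=3.080 → R1 fires; Z=2 M=7 Y=2 G=17 X=11
Draw 8: a1=2.695, a2=2.590, a3=0.652, a4=0.528, a0=6.465; τ=−ln(0.4379)/6.465=0.128 → t=1.222; u2·a0=0.5991·6.465=3.873; a1=2.695 < 3.873 ≤ a1+a2=5.285 → R2 fires; Z=2 M=6 Y=1 G=18 X=11
Draw 9: a1=2.310, a2=1.110, a3=0.326, a4=0.264, a0=4.010; τ=−ln(0.3446)/4.010=0.266 → t=1.488; u2·a0=0.9086·4.010=3.643; a1+a2=3.420 < 3.643 ≤ a1+…+a3=3.746 → R3 fires; Z=1 M=6 Y=1 G=19 X=11
Draw 10: a1=2.310, a2=1.110, a3=0.163, a4=0.264, a0=3.847; τ=−ln(0.9647)/3.847=0.009 → t=1.497; u2·a0=0.6200·3.847=2.385; a1=2.310 < 2.385 ≤ a1+a2=3.420 → R2 fires; Z=1 M=5 Y=0 G=20 X=11
Draw 11: a1=1.925, a2=0.000, a3=0.000, a4=0.000, a0=1.925; τ=−ln(0.4529)/1.925=0.411 → t=1.909; u2·a0=0.6740·1.925=1.297 ≤ a1=1.925 → R1 fires; Z=1 M=4 Y=0 G=22 X=13
Draw 12: a1=1.540, a2=0.000, a3=0.000, a4=0.000, a0=1.540; τ=−ln(0.7256)/1.540=0.208 → t=2.117; u2·a0=0.9389·1.540=1.446 ≤ a1=1.540 → R1 fires; Z=1 M=3 Y=0 G=24 X=15
Draw 13: a1=1.155, a2=0.000, a3=0.000, a4=0.000, a0=1.155; τ=−ln(0.0797)/1.155=2.190 → t=4.307 > T=4.25: stop.
At T=4.25: Z=1 M=3 Y=0 G=24 X=15; the largest is G.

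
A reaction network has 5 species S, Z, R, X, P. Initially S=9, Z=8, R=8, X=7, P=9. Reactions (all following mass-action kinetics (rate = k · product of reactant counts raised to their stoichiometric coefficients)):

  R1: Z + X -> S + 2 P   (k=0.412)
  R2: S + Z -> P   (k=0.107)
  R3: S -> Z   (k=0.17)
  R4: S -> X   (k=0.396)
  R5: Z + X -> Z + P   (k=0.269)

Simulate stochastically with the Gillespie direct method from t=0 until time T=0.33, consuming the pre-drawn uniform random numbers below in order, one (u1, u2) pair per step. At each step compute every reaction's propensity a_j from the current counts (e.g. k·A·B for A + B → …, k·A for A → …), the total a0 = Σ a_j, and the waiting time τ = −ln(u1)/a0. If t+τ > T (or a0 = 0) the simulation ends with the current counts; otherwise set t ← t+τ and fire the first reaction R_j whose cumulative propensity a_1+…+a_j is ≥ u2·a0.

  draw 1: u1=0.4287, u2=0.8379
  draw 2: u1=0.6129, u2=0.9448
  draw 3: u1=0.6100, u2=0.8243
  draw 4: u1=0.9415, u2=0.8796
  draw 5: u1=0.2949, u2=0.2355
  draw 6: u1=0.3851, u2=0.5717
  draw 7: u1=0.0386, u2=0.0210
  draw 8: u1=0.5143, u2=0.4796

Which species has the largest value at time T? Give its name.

t=0.000: S=9 Z=8 R=8 X=7 P=9
Draw 1: a1=23.072, a2=7.704, a3=1.530, a4=3.564, a5=15.064, a0=50.934; τ=−ln(0.4287)/50.934=0.017 → t=0.017; u2·a0=0.8379·50.934=42.678; a1+…+a4=35.870 < 42.678 ≤ a1+…+a5=50.934 → R5 fires; S=9 Z=8 R=8 X=6 P=10
Draw 2: a1=19.776, a2=7.704, a3=1.530, a4=3.564, a5=12.912, a0=45.486; τ=−ln(0.6129)/45.486=0.011 → t=0.027; u2·a0=0.9448·45.486=42.975; a1+…+a4=32.574 < 42.975 ≤ a1+…+a5=45.486 → R5 fires; S=9 Z=8 R=8 X=5 P=11
Draw 3: a1=16.480, a2=7.704, a3=1.530, a4=3.564, a5=10.760, a0=40.038; τ=−ln(0.6100)/40.038=0.012 → t=0.040; u2·a0=0.8243·40.038=33.003; a1+…+a4=29.278 < 33.003 ≤ a1+…+a5=40.038 → R5 fires; S=9 Z=8 R=8 X=4 P=12
Draw 4: a1=13.184, a2=7.704, a3=1.530, a4=3.564, a5=8.608, a0=34.590; τ=−ln(0.9415)/34.590=0.002 → t=0.041; u2·a0=0.8796·34.590=30.425; a1+…+a4=25.982 < 30.425 ≤ a1+…+a5=34.590 → R5 fires; S=9 Z=8 R=8 X=3 P=13
Draw 5: a1=9.888, a2=7.704, a3=1.530, a4=3.564, a5=6.456, a0=29.142; τ=−ln(0.2949)/29.142=0.042 → t=0.083; u2·a0=0.2355·29.142=6.863 ≤ a1=9.888 → R1 fires; S=10 Z=7 R=8 X=2 P=15
Draw 6: a1=5.768, a2=7.490, a3=1.700, a4=3.960, a5=3.766, a0=22.684; τ=−ln(0.3851)/22.684=0.042 → t=0.125; u2·a0=0.5717·22.684=12.968; a1=5.768 < 12.968 ≤ a1+a2=13.258 → R2 fires; S=9 Z=6 R=8 X=2 P=16
Draw 7: a1=4.944, a2=5.778, a3=1.530, a4=3.564, a5=3.228, a0=19.044; τ=−ln(0.0386)/19.044=0.171 → t=0.296; u2·a0=0.0210·19.044=0.400 ≤ a1=4.944 → R1 fires; S=10 Z=5 R=8 X=1 P=18
Draw 8: a1=2.060, a2=5.350, a3=1.700, a4=3.960, a5=1.345, a0=14.415; τ=−ln(0.5143)/14.415=0.046 → t=0.342 > T=0.33: stop.
At T=0.33: S=10 Z=5 R=8 X=1 P=18; the largest is P.

Dominant species at T: P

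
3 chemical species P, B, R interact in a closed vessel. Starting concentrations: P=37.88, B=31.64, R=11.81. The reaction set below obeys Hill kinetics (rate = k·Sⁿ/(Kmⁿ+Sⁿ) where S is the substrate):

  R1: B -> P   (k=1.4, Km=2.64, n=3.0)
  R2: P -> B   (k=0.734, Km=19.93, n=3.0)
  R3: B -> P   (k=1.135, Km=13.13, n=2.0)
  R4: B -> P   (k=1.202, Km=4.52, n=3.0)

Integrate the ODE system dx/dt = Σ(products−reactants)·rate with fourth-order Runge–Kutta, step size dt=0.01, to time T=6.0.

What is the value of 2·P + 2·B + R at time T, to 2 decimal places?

Check how each reaction changes W = 2·P + 2·B + R (weight of products minus weight of reactants):
R1: B -> P: (2·1) − (2·1) = 2 − 2 = 0
R2: P -> B: (2·1) − (2·1) = 2 − 2 = 0
R3: B -> P: (2·1) − (2·1) = 2 − 2 = 0
R4: B -> P: (2·1) − (2·1) = 2 − 2 = 0
Every reaction leaves W unchanged, so W is conserved and no simulation is needed: W(T) = W(0) = 2·37.88 + 2·31.64 + 11.81 = 150.85

Value at T = 150.85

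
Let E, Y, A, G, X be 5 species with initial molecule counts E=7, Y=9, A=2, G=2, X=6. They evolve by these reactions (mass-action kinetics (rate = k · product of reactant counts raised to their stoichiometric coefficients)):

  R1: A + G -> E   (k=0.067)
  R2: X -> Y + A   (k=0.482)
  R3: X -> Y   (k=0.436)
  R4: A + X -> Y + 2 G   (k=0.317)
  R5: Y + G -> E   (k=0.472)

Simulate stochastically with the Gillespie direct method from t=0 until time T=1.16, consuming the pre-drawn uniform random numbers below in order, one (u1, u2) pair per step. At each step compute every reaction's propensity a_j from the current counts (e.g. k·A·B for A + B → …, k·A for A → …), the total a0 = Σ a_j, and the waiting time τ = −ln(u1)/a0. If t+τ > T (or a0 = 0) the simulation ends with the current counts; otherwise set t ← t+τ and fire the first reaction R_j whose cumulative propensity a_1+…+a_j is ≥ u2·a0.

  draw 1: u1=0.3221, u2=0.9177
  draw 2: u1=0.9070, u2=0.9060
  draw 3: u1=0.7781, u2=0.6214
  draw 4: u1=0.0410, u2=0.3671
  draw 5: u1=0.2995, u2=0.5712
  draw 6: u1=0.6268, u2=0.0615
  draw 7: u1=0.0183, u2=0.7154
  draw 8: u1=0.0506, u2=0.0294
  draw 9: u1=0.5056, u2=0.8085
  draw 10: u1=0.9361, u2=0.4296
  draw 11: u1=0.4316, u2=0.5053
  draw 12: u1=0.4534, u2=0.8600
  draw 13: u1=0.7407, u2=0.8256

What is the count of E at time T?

E at T = 14

t=0.000: E=7 Y=9 A=2 G=2 X=6
Draw 1: a1=0.268, a2=2.892, a3=2.616, a4=3.804, a5=8.496, a0=18.076; τ=−ln(0.3221)/18.076=0.063 → t=0.063; u2·a0=0.9177·18.076=16.588; a1+…+a4=9.580 < 16.588 ≤ a1+…+a5=18.076 → R5 fires; E=8 Y=8 A=2 G=1 X=6
Draw 2: a1=0.134, a2=2.892, a3=2.616, a4=3.804, a5=3.776, a0=13.222; τ=−ln(0.9070)/13.222=0.007 → t=0.070; u2·a0=0.9060·13.222=11.979; a1+…+a4=9.446 < 11.979 ≤ a1+…+a5=13.222 → R5 fires; E=9 Y=7 A=2 G=0 X=6
Draw 3: a1=0.000, a2=2.892, a3=2.616, a4=3.804, a5=0.000, a0=9.312; τ=−ln(0.7781)/9.312=0.027 → t=0.097; u2·a0=0.6214·9.312=5.786; a1+…+a3=5.508 < 5.786 ≤ a1+…+a4=9.312 → R4 fires; E=9 Y=8 A=1 G=2 X=5
Draw 4: a1=0.134, a2=2.410, a3=2.180, a4=1.585, a5=7.552, a0=13.861; τ=−ln(0.0410)/13.861=0.230 → t=0.327; u2·a0=0.3671·13.861=5.088; a1+…+a3=4.724 < 5.088 ≤ a1+…+a4=6.309 → R4 fires; E=9 Y=9 A=0 G=4 X=4
Draw 5: a1=0.000, a2=1.928, a3=1.744, a4=0.000, a5=16.992, a0=20.664; τ=−ln(0.2995)/20.664=0.058 → t=0.386; u2·a0=0.5712·20.664=11.803; a1+…+a4=3.672 < 11.803 ≤ a1+…+a5=20.664 → R5 fires; E=10 Y=8 A=0 G=3 X=4
Draw 6: a1=0.000, a2=1.928, a3=1.744, a4=0.000, a5=11.328, a0=15.000; τ=−ln(0.6268)/15.000=0.031 → t=0.417; u2·a0=0.0615·15.000=0.922; a1=0.000 < 0.922 ≤ a1+a2=1.928 → R2 fires; E=10 Y=9 A=1 G=3 X=3
Draw 7: a1=0.201, a2=1.446, a3=1.308, a4=0.951, a5=12.744, a0=16.650; τ=−ln(0.0183)/16.650=0.240 → t=0.657; u2·a0=0.7154·16.650=11.911; a1+…+a4=3.906 < 11.911 ≤ a1+…+a5=16.650 → R5 fires; E=11 Y=8 A=1 G=2 X=3
Draw 8: a1=0.134, a2=1.446, a3=1.308, a4=0.951, a5=7.552, a0=11.391; τ=−ln(0.0506)/11.391=0.262 → t=0.919; u2·a0=0.0294·11.391=0.335; a1=0.134 < 0.335 ≤ a1+a2=1.580 → R2 fires; E=11 Y=9 A=2 G=2 X=2
Draw 9: a1=0.268, a2=0.964, a3=0.872, a4=1.268, a5=8.496, a0=11.868; τ=−ln(0.5056)/11.868=0.057 → t=0.977; u2·a0=0.8085·11.868=9.595; a1+…+a4=3.372 < 9.595 ≤ a1+…+a5=11.868 → R5 fires; E=12 Y=8 A=2 G=1 X=2
Draw 10: a1=0.134, a2=0.964, a3=0.872, a4=1.268, a5=3.776, a0=7.014; τ=−ln(0.9361)/7.014=0.009 → t=0.986; u2·a0=0.4296·7.014=3.013; a1+…+a3=1.970 < 3.013 ≤ a1+…+a4=3.238 → R4 fires; E=12 Y=9 A=1 G=3 X=1
Draw 11: a1=0.201, a2=0.482, a3=0.436, a4=0.317, a5=12.744, a0=14.180; τ=−ln(0.4316)/14.180=0.059 → t=1.045; u2·a0=0.5053·14.180=7.165; a1+…+a4=1.436 < 7.165 ≤ a1+…+a5=14.180 → R5 fires; E=13 Y=8 A=1 G=2 X=1
Draw 12: a1=0.134, a2=0.482, a3=0.436, a4=0.317, a5=7.552, a0=8.921; τ=−ln(0.4534)/8.921=0.089 → t=1.134; u2·a0=0.8600·8.921=7.672; a1+…+a4=1.369 < 7.672 ≤ a1+…+a5=8.921 → R5 fires; E=14 Y=7 A=1 G=1 X=1
Draw 13: a1=0.067, a2=0.482, a3=0.436, a4=0.317, a5=3.304, a0=4.606; τ=−ln(0.7407)/4.606=0.065 → t=1.199 > T=1.16: stop.
Read off E at T=1.16: 14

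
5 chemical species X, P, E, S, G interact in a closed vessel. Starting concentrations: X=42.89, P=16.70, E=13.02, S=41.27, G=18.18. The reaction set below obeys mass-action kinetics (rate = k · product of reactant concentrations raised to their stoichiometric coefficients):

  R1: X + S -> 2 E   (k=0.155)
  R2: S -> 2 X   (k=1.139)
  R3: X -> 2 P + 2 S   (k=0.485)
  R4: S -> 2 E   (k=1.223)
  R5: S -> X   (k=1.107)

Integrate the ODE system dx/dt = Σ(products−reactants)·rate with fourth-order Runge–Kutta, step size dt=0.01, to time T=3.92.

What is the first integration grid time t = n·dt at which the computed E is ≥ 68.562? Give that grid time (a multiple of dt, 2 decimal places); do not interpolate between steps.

RK4 with dt=0.01: 392 steps to T=3.92. Trajectory (selected grid times):
t=0.00: X=42.89 P=16.70 E=13.02 S=41.27 G=18.18
t=0.18: X=30.82 P=22.85 E=67.51 S=11.28 G=18.18
t=0.19: X=30.52 P=23.15 E=68.82 S=10.68 G=18.18
t=0.44: X=25.54 P=29.88 E=87.28 S=4.46 G=18.18
t=0.87: X=20.51 P=39.40 E=102.03 S=3.15 G=18.18
t=1.31: X=17.14 P=47.39 E=112.81 S=2.81 G=18.18
t=1.74: X=14.87 P=54.04 E=121.38 S=2.58 G=18.18
t=2.18: X=13.21 P=60.02 E=128.80 S=2.39 G=18.18
t=2.61: X=12.02 P=65.27 E=135.12 S=2.24 G=18.18
t=3.05: X=11.09 P=70.19 E=140.90 S=2.12 G=18.18
t=3.48: X=10.39 P=74.66 E=146.03 S=2.02 G=18.18
t=3.92: X=9.82 P=78.97 E=150.89 S=1.94 G=18.18
E(0.18)=67.508 < 68.562 but E(0.19)=68.820 ≥ 68.562, so the first grid time is t=0.19.

Threshold first reached at t = 0.19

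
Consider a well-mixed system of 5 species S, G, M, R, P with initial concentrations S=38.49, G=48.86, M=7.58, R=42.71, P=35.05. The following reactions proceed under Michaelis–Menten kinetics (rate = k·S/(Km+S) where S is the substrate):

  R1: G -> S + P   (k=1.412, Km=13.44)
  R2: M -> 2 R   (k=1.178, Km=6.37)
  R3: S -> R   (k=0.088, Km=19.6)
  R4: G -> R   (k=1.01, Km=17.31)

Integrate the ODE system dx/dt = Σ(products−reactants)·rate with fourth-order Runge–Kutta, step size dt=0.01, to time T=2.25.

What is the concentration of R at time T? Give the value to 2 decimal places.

RK4 with dt=0.01: 225 steps to T=2.25. Trajectory (selected grid times):
t=0.00: S=38.49 G=48.86 M=7.58 R=42.71 P=35.05
t=0.25: S=38.75 G=48.40 M=7.42 R=43.23 P=35.33
t=0.50: S=39.01 G=47.94 M=7.26 R=43.75 P=35.60
t=0.75: S=39.27 G=47.47 M=7.11 R=44.26 P=35.88
t=1.00: S=39.53 G=47.02 M=6.95 R=44.77 P=36.15
t=1.25: S=39.79 G=46.56 M=6.80 R=45.27 P=36.43
t=1.50: S=40.05 G=46.10 M=6.65 R=45.77 P=36.70
t=1.75: S=40.31 G=45.64 M=6.50 R=46.27 P=36.97
t=2.00: S=40.57 G=45.19 M=6.35 R=46.76 P=37.25
t=2.25: S=40.83 G=44.73 M=6.20 R=47.25 P=37.52
Read off R at T=2.25: 47.25

R at T = 47.25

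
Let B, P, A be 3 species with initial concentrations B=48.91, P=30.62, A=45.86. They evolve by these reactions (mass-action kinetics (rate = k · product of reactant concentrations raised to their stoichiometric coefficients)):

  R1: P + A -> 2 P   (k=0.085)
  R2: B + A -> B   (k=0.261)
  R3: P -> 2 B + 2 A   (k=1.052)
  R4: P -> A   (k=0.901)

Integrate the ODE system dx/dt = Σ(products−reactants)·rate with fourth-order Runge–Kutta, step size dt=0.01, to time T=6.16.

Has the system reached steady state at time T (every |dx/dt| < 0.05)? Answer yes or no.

RK4 with dt=0.01: 616 steps to T=6.16. Trajectory (selected grid times):
t=0.00: B=48.91 P=30.62 A=45.86
t=0.68: B=81.48 P=12.52 A=1.85
t=1.37: B=91.76 P=3.45 A=0.47
t=2.05: B=94.51 P=0.93 A=0.12
t=2.74: B=95.25 P=0.24 A=0.03
t=3.42: B=95.45 P=0.06 A=0.01
t=4.11: B=95.50 P=0.02 A=0.00
t=4.79: B=95.51 P=0.00 A=0.00
t=5.48: B=95.51 P=0.00 A=0.00
t=6.16: B=95.51 P=0.00 A=0.00
Rates at T: R1=0.0000, R2=0.0010, R3=0.0003, R4=0.0003
dx/dt at T (Σ net stoichiometry × rate): B=+0.0006, P=-0.0006, A=-0.0001
Largest |dx/dt| is |+0.0006| (B) < 0.05 → steady.

Steady state at T: yes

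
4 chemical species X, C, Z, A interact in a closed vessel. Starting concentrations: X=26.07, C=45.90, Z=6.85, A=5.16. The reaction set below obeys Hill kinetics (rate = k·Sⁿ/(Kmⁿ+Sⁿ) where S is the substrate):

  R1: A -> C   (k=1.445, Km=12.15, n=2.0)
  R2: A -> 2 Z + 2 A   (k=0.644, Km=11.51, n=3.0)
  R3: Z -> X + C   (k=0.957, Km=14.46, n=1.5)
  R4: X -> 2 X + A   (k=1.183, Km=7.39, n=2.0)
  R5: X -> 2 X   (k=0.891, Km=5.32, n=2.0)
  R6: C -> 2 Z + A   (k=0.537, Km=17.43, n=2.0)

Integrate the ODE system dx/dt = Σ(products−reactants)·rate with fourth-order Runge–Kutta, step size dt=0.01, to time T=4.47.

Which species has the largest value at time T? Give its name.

RK4 with dt=0.01: 447 steps to T=4.47. Trajectory (selected grid times):
t=0.00: X=26.07 C=45.90 Z=6.85 A=5.16
t=0.50: X=27.17 C=45.91 Z=7.26 A=5.85
t=0.99: X=28.26 C=45.95 Z=7.68 A=6.52
t=1.49: X=29.38 C=46.03 Z=8.12 A=7.19
t=1.99: X=30.52 C=46.14 Z=8.59 A=7.85
t=2.48: X=31.64 C=46.28 Z=9.06 A=8.50
t=2.98: X=32.80 C=46.46 Z=9.57 A=9.14
t=3.48: X=33.97 C=46.67 Z=10.10 A=9.79
t=3.97: X=35.13 C=46.91 Z=10.64 A=10.41
t=4.47: X=36.32 C=47.17 Z=11.21 A=11.04
At T=4.47: X=36.32 C=47.17 Z=11.21 A=11.04; the largest is C.

Dominant species at T: C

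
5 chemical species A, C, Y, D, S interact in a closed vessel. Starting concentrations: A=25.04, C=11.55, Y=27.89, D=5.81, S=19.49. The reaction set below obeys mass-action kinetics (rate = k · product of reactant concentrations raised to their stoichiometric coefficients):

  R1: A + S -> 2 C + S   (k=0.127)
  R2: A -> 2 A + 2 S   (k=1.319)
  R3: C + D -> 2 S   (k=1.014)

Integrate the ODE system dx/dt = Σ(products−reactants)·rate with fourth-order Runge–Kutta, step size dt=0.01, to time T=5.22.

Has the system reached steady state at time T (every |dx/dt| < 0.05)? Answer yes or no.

Steady state at T: yes

RK4 with dt=0.01: 522 steps to T=5.22. Trajectory (selected grid times):
t=0.00: A=25.04 C=11.55 Y=27.89 D=5.81 S=19.49
t=0.58: A=2.51 C=68.15 Y=27.89 D=0.00 S=48.46
t=1.16: A=0.14 C=74.16 Y=27.89 D=0.00 S=49.73
t=1.74: A=0.01 C=74.50 Y=27.89 D=0.00 S=49.80
t=2.32: A=0.00 C=74.51 Y=27.89 D=0.00 S=49.81
t=2.90: A=0.00 C=74.52 Y=27.89 D=0.00 S=49.81
t=3.48: A=0.00 C=74.52 Y=27.89 D=0.00 S=49.81
t=4.06: A=0.00 C=74.52 Y=27.89 D=0.00 S=49.81
t=4.64: A=0.00 C=74.52 Y=27.89 D=0.00 S=49.81
t=5.22: A=0.00 C=74.52 Y=27.89 D=0.00 S=49.81
Rates at T: R1=0.0000, R2=0.0000, R3=0.0000
dx/dt at T (Σ net stoichiometry × rate): A=-0.0000, C=+0.0000, Y=+0.0000, D=-0.0000, S=+0.0000
Largest |dx/dt| is |+0.0000| (C) < 0.05 → steady.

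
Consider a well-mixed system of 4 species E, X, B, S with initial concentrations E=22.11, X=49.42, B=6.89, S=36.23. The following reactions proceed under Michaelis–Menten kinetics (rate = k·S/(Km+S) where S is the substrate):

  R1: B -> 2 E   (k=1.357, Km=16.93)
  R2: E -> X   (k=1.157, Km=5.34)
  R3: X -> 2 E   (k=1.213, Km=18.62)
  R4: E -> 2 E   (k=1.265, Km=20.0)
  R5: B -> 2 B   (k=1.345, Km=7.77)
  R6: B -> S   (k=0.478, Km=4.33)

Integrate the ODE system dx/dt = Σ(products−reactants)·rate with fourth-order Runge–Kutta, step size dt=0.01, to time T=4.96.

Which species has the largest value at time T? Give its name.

Dominant species at T: X

RK4 with dt=0.01: 496 steps to T=4.96. Trajectory (selected grid times):
t=0.00: E=22.11 X=49.42 B=6.89 S=36.23
t=0.55: E=23.37 X=49.45 B=6.86 S=36.39
t=1.10: E=24.62 X=49.49 B=6.83 S=36.55
t=1.65: E=25.88 X=49.53 B=6.80 S=36.71
t=2.20: E=27.15 X=49.57 B=6.77 S=36.87
t=2.76: E=28.44 X=49.62 B=6.74 S=37.04
t=3.31: E=29.71 X=49.67 B=6.71 S=37.20
t=3.86: E=30.98 X=49.73 B=6.69 S=37.36
t=4.41: E=32.25 X=49.79 B=6.66 S=37.52
t=4.96: E=33.53 X=49.85 B=6.63 S=37.67
At T=4.96: E=33.53 X=49.85 B=6.63 S=37.67; the largest is X.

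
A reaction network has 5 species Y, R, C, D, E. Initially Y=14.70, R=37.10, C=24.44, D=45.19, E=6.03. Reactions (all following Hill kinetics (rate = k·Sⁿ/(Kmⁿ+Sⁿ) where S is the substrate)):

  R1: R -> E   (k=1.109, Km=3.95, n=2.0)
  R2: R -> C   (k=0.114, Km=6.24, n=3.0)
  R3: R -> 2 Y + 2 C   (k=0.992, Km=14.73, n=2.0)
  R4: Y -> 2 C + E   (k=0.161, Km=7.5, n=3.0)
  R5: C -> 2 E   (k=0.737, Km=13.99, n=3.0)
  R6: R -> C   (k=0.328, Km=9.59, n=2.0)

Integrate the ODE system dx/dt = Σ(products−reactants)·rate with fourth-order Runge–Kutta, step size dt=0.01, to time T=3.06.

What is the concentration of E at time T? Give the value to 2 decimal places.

E at T = 13.79

RK4 with dt=0.01: 306 steps to T=3.06. Trajectory (selected grid times):
t=0.00: Y=14.70 R=37.10 C=24.44 D=45.19 E=6.03
t=0.34: Y=15.23 R=36.29 C=25.05 D=45.19 E=6.88
t=0.68: Y=15.76 R=35.49 C=25.65 D=45.19 E=7.73
t=1.02: Y=16.28 R=34.69 C=26.25 D=45.19 E=8.58
t=1.36: Y=16.80 R=33.89 C=26.84 D=45.19 E=9.44
t=1.70: Y=17.32 R=33.09 C=27.43 D=45.19 E=10.30
t=2.04: Y=17.83 R=32.30 C=28.01 D=45.19 E=11.17
t=2.38: Y=18.33 R=31.51 C=28.59 D=45.19 E=12.04
t=2.72: Y=18.83 R=30.72 C=29.16 D=45.19 E=12.91
t=3.06: Y=19.33 R=29.94 C=29.72 D=45.19 E=13.79
Read off E at T=3.06: 13.79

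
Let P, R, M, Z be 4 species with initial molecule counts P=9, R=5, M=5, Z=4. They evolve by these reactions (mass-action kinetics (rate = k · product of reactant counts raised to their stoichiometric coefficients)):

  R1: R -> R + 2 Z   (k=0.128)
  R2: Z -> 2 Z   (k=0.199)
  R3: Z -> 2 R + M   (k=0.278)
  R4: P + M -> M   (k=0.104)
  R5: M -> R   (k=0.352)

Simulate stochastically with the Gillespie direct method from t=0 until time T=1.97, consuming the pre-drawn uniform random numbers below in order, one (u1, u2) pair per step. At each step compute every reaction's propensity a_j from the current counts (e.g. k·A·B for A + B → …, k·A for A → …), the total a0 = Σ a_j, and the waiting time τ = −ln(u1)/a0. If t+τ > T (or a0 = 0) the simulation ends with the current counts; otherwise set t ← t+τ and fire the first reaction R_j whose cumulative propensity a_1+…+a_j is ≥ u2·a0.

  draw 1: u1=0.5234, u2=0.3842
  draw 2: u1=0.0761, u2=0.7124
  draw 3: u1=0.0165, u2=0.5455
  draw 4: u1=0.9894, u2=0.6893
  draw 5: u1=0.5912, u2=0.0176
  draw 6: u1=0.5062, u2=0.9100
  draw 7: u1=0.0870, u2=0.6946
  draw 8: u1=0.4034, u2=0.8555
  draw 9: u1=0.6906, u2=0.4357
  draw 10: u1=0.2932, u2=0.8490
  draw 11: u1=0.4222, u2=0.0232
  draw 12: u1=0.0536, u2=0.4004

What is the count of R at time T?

t=0.000: P=9 R=5 M=5 Z=4
Draw 1: a1=0.640, a2=0.796, a3=1.112, a4=4.680, a5=1.760, a0=8.988; τ=−ln(0.5234)/8.988=0.072 → t=0.072; u2·a0=0.3842·8.988=3.453; a1+…+a3=2.548 < 3.453 ≤ a1+…+a4=7.228 → R4 fires; P=8 R=5 M=5 Z=4
Draw 2: a1=0.640, a2=0.796, a3=1.112, a4=4.160, a5=1.760, a0=8.468; τ=−ln(0.0761)/8.468=0.304 → t=0.376; u2·a0=0.7124·8.468=6.033; a1+…+a3=2.548 < 6.033 ≤ a1+…+a4=6.708 → R4 fires; P=7 R=5 M=5 Z=4
Draw 3: a1=0.640, a2=0.796, a3=1.112, a4=3.640, a5=1.760, a0=7.948; τ=−ln(0.0165)/7.948=0.516 → t=0.893; u2·a0=0.5455·7.948=4.336; a1+…+a3=2.548 < 4.336 ≤ a1+…+a4=6.188 → R4 fires; P=6 R=5 M=5 Z=4
Draw 4: a1=0.640, a2=0.796, a3=1.112, a4=3.120, a5=1.760, a0=7.428; τ=−ln(0.9894)/7.428=0.001 → t=0.894; u2·a0=0.6893·7.428=5.120; a1+…+a3=2.548 < 5.120 ≤ a1+…+a4=5.668 → R4 fires; P=5 R=5 M=5 Z=4
Draw 5: a1=0.640, a2=0.796, a3=1.112, a4=2.600, a5=1.760, a0=6.908; τ=−ln(0.5912)/6.908=0.076 → t=0.970; u2·a0=0.0176·6.908=0.122 ≤ a1=0.640 → R1 fires; P=5 R=5 M=5 Z=6
Draw 6: a1=0.640, a2=1.194, a3=1.668, a4=2.600, a5=1.760, a0=7.862; τ=−ln(0.5062)/7.862=0.087 → t=1.057; u2·a0=0.9100·7.862=7.154; a1+…+a4=6.102 < 7.154 ≤ a1+…+a5=7.862 → R5 fires; P=5 R=6 M=4 Z=6
Draw 7: a1=0.768, a2=1.194, a3=1.668, a4=2.080, a5=1.408, a0=7.118; τ=−ln(0.0870)/7.118=0.343 → t=1.400; u2·a0=0.6946·7.118=4.944; a1+…+a3=3.630 < 4.944 ≤ a1+…+a4=5.710 → R4 fires; P=4 R=6 M=4 Z=6
Draw 8: a1=0.768, a2=1.194, a3=1.668, a4=1.664, a5=1.408, a0=6.702; τ=−ln(0.4034)/6.702=0.135 → t=1.535; u2·a0=0.8555·6.702=5.734; a1+…+a4=5.294 < 5.734 ≤ a1+…+a5=6.702 → R5 fires; P=4 R=7 M=3 Z=6
Draw 9: a1=0.896, a2=1.194, a3=1.668, a4=1.248, a5=1.056, a0=6.062; τ=−ln(0.6906)/6.062=0.061 → t=1.596; u2·a0=0.4357·6.062=2.641; a1+a2=2.090 < 2.641 ≤ a1+…+a3=3.758 → R3 fires; P=4 R=9 M=4 Z=5
Draw 10: a1=1.152, a2=0.995, a3=1.390, a4=1.664, a5=1.408, a0=6.609; τ=−ln(0.2932)/6.609=0.186 → t=1.782; u2·a0=0.8490·6.609=5.611; a1+…+a4=5.201 < 5.611 ≤ a1+…+a5=6.609 → R5 fires; P=4 R=10 M=3 Z=5
Draw 11: a1=1.280, a2=0.995, a3=1.390, a4=1.248, a5=1.056, a0=5.969; τ=−ln(0.4222)/5.969=0.144 → t=1.926; u2·a0=0.0232·5.969=0.138 ≤ a1=1.280 → R1 fires; P=4 R=10 M=3 Z=7
Draw 12: a1=1.280, a2=1.393, a3=1.946, a4=1.248, a5=1.056, a0=6.923; τ=−ln(0.0536)/6.923=0.423 → t=2.349 > T=1.97: stop.
Read off R at T=1.97: 10

R at T = 10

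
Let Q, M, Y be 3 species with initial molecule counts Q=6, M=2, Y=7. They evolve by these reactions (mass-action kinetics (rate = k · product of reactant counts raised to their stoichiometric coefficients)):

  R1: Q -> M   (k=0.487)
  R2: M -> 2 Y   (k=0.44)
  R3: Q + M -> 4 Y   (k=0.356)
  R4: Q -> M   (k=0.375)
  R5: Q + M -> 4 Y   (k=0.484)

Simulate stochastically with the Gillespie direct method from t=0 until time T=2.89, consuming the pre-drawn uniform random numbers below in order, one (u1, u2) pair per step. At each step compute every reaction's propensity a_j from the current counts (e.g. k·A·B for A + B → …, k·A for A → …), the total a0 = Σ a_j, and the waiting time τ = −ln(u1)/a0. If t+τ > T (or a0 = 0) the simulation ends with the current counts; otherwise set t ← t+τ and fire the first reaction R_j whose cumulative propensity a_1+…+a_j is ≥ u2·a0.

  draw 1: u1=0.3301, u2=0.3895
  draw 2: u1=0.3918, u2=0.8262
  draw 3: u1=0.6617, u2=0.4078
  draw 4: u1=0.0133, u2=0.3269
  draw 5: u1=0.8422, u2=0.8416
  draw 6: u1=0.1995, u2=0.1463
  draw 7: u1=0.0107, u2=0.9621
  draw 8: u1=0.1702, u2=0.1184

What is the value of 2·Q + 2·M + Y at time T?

Check how each reaction changes W = 2·Q + 2·M + Y (weight of products minus weight of reactants):
R1: Q -> M: (2·1) − (2·1) = 2 − 2 = 0
R2: M -> 2 Y: (1·2) − (2·1) = 2 − 2 = 0
R3: Q + M -> 4 Y: (1·4) − (2·1 + 2·1) = 4 − 4 = 0
R4: Q -> M: (2·1) − (2·1) = 2 − 2 = 0
R5: Q + M -> 4 Y: (1·4) − (2·1 + 2·1) = 4 − 4 = 0
Every reaction leaves W unchanged, so W is conserved and no simulation is needed: W(T) = W(0) = 2·6 + 2·2 + 7 = 23

Value at T = 23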